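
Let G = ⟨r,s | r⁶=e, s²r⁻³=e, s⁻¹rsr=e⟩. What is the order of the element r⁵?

Compute successive powers until reaching e:
  (r⁵)¹ = r⁵, (r⁵)² = r⁴, (r⁵)³ = r³, (r⁵)⁴ = r², (r⁵)⁵ = r, (r⁵)⁶ = e.
The smallest positive k with (r⁵)ᵏ = e is 6.

Answer: 6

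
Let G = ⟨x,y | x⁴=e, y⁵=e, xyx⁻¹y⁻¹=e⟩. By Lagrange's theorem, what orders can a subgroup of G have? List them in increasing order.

|G| = 20 = 2² · 5. By Lagrange's theorem the order of any subgroup divides 20; the divisors of 20 are 1, 2, 4, 5, 10, 20.

Answer: 1, 2, 4, 5, 10, 20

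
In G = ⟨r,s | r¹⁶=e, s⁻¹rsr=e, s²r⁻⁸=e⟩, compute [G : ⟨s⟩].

First find ord(s) by computing successive powers:
  s¹ = s, s² = r⁸, s³ = s⁻¹, s⁴ = e.
So |⟨s⟩| = ord(s) = 4. With |G| = 32, by Lagrange [G : ⟨s⟩] = 32/4 = 8.

Answer: 8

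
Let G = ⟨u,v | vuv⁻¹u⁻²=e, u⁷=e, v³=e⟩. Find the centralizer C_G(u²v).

⟨u²v⟩ ⊆ C_G(u²v) since powers of u²v commute with u²v; so |C_G(u²v)| ≥ |⟨u²v⟩| = 3.
By orbit–stabilizer, |C_G(u²v)| = |G| / |conj. class of u²v| = 21 / 7 = 3.
The 3 elements commuting with u²v are {e, u²v, u⁶v²}.

Answer: {e, u²v, u⁶v²}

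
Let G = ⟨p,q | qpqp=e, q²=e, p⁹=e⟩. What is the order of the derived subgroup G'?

G' = [G, G] is generated by all commutators. The generator-pair commutators are: [p, q] = p².
The subgroup they normally generate is {e, p, p², p³, p⁴, p⁵, p⁶, p⁷, p⁸}, of order 9.
Check: |G/G'| = 18/9 = 2 is the order of the abelianisation.

Answer: 9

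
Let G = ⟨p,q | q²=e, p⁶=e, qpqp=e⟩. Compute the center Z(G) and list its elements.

An element z ∈ Z(G) iff z commutes with every generator.
For example p³ is central: (p³)·p = p⁴ = p·(p³); (p³)·q = p³q = q·(p³).
Whereas p ∉ Z(G) since p·q = pq ≠ p⁵q = q·p.
Checking each of the 12 elements this way gives Z(G) = {e, p³}, of order 2.

Answer: {e, p³}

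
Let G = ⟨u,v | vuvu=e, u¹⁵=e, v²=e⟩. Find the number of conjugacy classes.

The conjugacy classes (representative and size) are:
  [e] (size 1), [u¹⁴] (size 2), [u²] (size 2), [u³] (size 2), [u⁴] (size 2), [u¹⁰] (size 2), [u⁹] (size 2), [u⁷] (size 2), [u¹³v] (size 15).
Class equation: 1 + 2 + 2 + 2 + 2 + 2 + 2 + 2 + 15 = 30 = |G|. So G has 9 conjugacy classes.

Answer: 9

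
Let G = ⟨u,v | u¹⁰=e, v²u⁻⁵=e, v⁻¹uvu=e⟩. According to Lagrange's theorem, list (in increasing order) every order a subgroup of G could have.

|G| = 20 = 2² · 5. By Lagrange's theorem the order of any subgroup divides 20; the divisors of 20 are 1, 2, 4, 5, 10, 20.

Answer: 1, 2, 4, 5, 10, 20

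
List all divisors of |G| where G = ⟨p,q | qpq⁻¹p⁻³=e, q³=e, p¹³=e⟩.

|G| = 39 = 3 · 13. By Lagrange's theorem the order of any subgroup divides 39; the divisors of 39 are 1, 3, 13, 39.

Answer: 1, 3, 13, 39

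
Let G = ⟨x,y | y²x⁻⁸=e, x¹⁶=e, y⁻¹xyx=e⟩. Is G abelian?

x·y = xy but y·x = x⁷y⁻¹, so x·y ≠ y·x and G is not abelian.

Answer: No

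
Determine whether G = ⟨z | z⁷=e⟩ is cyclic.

|G| = 7. The element z has order 7 (its powers give 7 distinct elements), so ⟨z⟩ = G and G is cyclic.

Answer: Yes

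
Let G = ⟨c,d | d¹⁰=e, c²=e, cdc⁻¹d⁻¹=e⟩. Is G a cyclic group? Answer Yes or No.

|G| = 20, but the maximum element order in G is 10 < 20. No single element generates all of G, so G is not cyclic.

Answer: No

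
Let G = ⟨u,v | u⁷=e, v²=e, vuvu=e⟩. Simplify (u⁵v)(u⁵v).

Compute (u⁵v) · (u⁵v) by multiplying left to right and reducing via the relations at each step:
  (u⁵v) · u⁵ = v
  v · v = e

Answer: e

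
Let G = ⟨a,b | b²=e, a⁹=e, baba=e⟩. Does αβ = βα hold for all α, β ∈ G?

a·b = ab but b·a = a⁸b, so a·b ≠ b·a and G is not abelian.

Answer: No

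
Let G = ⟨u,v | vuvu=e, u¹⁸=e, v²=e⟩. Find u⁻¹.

The order of u is 18 (smallest k with uᵏ = e), so u⁻¹ = u¹⁷ = u¹⁷.
Check: u · (u¹⁷) → u · u¹⁷ = e, giving e as required.

Answer: u¹⁷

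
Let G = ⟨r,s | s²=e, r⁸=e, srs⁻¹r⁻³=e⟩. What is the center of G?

An element z ∈ Z(G) iff z commutes with every generator.
For example r⁴ is central: (r⁴)·r = r⁵ = r·(r⁴); (r⁴)·s = r⁴s = s·(r⁴).
Whereas r ∉ Z(G) since r·s = rs ≠ r³s = s·r.
Checking each of the 16 elements this way gives Z(G) = {e, r⁴}, of order 2.

Answer: {e, r⁴}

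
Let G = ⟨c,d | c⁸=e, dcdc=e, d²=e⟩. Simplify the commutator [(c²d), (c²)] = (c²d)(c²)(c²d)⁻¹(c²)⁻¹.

[(c²d), (c²)] = (c²d)·(c²)·(c²d)⁻¹·(c²)⁻¹.
  (c²d) · (c²) = d
  d · (c²d) = c⁶
  (c⁶) · (c⁶) = c⁴

Answer: c⁴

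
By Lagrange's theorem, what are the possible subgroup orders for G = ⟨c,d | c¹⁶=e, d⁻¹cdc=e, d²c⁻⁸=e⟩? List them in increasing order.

|G| = 32 = 2⁵. By Lagrange's theorem the order of any subgroup divides 32; the divisors of 32 are 1, 2, 4, 8, 16, 32.

Answer: 1, 2, 4, 8, 16, 32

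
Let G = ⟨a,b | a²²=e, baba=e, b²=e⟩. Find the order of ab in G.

Compute successive powers until reaching e:
  (ab)¹ = ab, (ab)² = e.
The smallest positive k with (ab)ᵏ = e is 2.

Answer: 2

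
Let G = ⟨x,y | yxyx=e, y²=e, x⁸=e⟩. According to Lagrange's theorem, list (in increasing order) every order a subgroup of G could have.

|G| = 16 = 2⁴. By Lagrange's theorem the order of any subgroup divides 16; the divisors of 16 are 1, 2, 4, 8, 16.

Answer: 1, 2, 4, 8, 16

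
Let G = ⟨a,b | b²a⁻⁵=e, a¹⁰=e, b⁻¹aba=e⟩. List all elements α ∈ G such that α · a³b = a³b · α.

⟨a³b⟩ ⊆ C_G(a³b) since powers of a³b commute with a³b; so |C_G(a³b)| ≥ |⟨a³b⟩| = 4.
By orbit–stabilizer, |C_G(a³b)| = |G| / |conj. class of a³b| = 20 / 5 = 4.
The 4 elements commuting with a³b are {e, a⁵, a³b, a³b⁻¹}.

Answer: {e, a⁵, a³b, a³b⁻¹}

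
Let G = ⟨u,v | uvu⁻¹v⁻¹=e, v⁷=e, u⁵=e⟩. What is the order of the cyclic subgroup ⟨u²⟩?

|⟨u²⟩| equals the order of u². Compute successive powers until reaching e:
  (u²)¹ = u², (u²)² = u⁴, (u²)³ = u, (u²)⁴ = u³, (u²)⁵ = e.
The smallest positive k with (u²)ᵏ = e is 5, so |⟨u²⟩| = 5.

Answer: 5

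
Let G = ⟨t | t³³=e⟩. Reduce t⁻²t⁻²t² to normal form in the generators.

Multiply left to right, reducing at each step:
  (t³¹) · t⁻² = t²⁹
  (t²⁹) · t² = t³¹

Answer: t³¹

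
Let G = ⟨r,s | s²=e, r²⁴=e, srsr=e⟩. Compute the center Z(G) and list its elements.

An element z ∈ Z(G) iff z commutes with every generator.
For example r¹² is central: (r¹²)·r = r¹³ = r·(r¹²); (r¹²)·s = r¹²s = s·(r¹²).
Whereas r ∉ Z(G) since r·s = rs ≠ r²³s = s·r.
Checking each of the 48 elements this way gives Z(G) = {e, r¹²}, of order 2.

Answer: {e, r¹²}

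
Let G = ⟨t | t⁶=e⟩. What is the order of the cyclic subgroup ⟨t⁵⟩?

|⟨t⁵⟩| equals the order of t⁵. Compute successive powers until reaching e:
  (t⁵)¹ = t⁵, (t⁵)² = t⁴, (t⁵)³ = t³, (t⁵)⁴ = t², (t⁵)⁵ = t, (t⁵)⁶ = e.
The smallest positive k with (t⁵)ᵏ = e is 6, so |⟨t⁵⟩| = 6.

Answer: 6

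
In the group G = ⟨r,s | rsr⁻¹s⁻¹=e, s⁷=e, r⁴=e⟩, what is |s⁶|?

Compute successive powers until reaching e:
  (s⁶)¹ = s⁶, (s⁶)² = s⁵, (s⁶)³ = s⁴, (s⁶)⁴ = s³, (s⁶)⁵ = s², (s⁶)⁶ = s, (s⁶)⁷ = e.
The smallest positive k with (s⁶)ᵏ = e is 7.

Answer: 7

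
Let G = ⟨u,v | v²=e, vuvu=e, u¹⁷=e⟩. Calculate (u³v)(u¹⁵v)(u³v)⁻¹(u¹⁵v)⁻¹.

[(u³v), (u¹⁵v)] = (u³v)·(u¹⁵v)·(u³v)⁻¹·(u¹⁵v)⁻¹.
  (u³v) · (u¹⁵v) = u⁵
  (u⁵) · (u³v) = u⁸v
  (u⁸v) · (u¹⁵v) = u¹⁰

Answer: u¹⁰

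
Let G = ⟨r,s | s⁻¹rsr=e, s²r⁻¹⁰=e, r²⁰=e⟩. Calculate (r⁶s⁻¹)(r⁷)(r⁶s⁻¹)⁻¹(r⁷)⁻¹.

[(r⁶s⁻¹), (r⁷)] = (r⁶s⁻¹)·(r⁷)·(r⁶s⁻¹)⁻¹·(r⁷)⁻¹.
  (r⁶s⁻¹) · (r⁷) = r⁹s
  (r⁹s) · (r⁶s) = r¹³
  (r¹³) · (r¹³) = r⁶

Answer: r⁶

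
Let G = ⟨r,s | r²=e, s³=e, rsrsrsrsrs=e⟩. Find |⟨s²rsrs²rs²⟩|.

|⟨s²rsrs²rs²⟩| equals the order of s²rsrs²rs². Compute successive powers until reaching e:
  (s²rsrs²rs²)¹ = s²rsrs²rs², (s²rsrs²rs²)² = srsrs²rs, (s²rsrs²rs²)³ = e.
The smallest positive k with (s²rsrs²rs²)ᵏ = e is 3, so |⟨s²rsrs²rs²⟩| = 3.

Answer: 3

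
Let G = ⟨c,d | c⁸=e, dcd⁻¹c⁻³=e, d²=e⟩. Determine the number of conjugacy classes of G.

The conjugacy classes (representative and size) are:
  [e] (size 1), [c³] (size 2), [c²] (size 2), [c⁴] (size 1), [c⁵] (size 2), [c⁴d] (size 4), [cd] (size 4).
Class equation: 1 + 2 + 2 + 1 + 2 + 4 + 4 = 16 = |G|. So G has 7 conjugacy classes.

Answer: 7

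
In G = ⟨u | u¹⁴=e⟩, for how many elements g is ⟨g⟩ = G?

G is cyclic of order 14. An element generates G iff its order is 14, and a cyclic group of order 14 has exactly φ(14) = 6 such elements.

Answer: 6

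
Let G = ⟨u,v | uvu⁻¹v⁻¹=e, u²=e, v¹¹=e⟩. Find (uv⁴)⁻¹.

The order of (uv⁴) is 22 (smallest k with (uv⁴)ᵏ = e), so (uv⁴)⁻¹ = (uv⁴)²¹ = uv⁷.
Check: (uv⁴) · (uv⁷) → (uv⁴) · u = v⁴;   (v⁴) · v⁷ = e, giving e as required.

Answer: uv⁷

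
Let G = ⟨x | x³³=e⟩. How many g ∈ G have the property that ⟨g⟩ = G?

G is cyclic of order 33. An element generates G iff its order is 33, and a cyclic group of order 33 has exactly φ(33) = 20 such elements.

Answer: 20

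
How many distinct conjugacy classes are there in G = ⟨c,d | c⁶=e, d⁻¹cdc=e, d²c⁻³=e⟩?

The conjugacy classes (representative and size) are:
  [e] (size 1), [c] (size 2), [c²] (size 2), [c³] (size 1), [cd⁻¹] (size 3), [c²d⁻¹] (size 3).
Class equation: 1 + 2 + 2 + 1 + 3 + 3 = 12 = |G|. So G has 6 conjugacy classes.

Answer: 6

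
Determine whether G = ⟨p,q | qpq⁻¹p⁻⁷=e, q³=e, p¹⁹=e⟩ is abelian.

p·q = pq but q·p = p⁷q, so p·q ≠ q·p and G is not abelian.

Answer: No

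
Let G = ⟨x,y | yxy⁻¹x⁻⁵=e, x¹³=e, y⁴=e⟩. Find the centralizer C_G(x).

⟨x⟩ ⊆ C_G(x) since powers of x commute with x; so |C_G(x)| ≥ |⟨x⟩| = 13.
By orbit–stabilizer, |C_G(x)| = |G| / |conj. class of x| = 52 / 4 = 13.
The 13 elements commuting with x are {e, x, x², x³, x⁴, x⁵, x⁶, x⁷, x⁸, x⁹, x¹⁰, x¹¹, x¹²}.

Answer: {e, x, x², x³, x⁴, x⁵, x⁶, x⁷, x⁸, x⁹, x¹⁰, x¹¹, x¹²}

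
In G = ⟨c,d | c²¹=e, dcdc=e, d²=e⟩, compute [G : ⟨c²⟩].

First find ord(c²) by computing successive powers:
  (c²)¹ = c², (c²)² = c⁴, (c²)³ = c⁶, (c²)⁴ = c⁸, (c²)⁵ = c¹⁰, (c²)⁶ = c¹², (c²)⁷ = c¹⁴, (c²)⁸ = c¹⁶, (c²)⁹ = c¹⁸, (c²)¹⁰ = c²⁰, (c²)¹¹ = c, (c²)¹² = c³, (c²)¹³ = c⁵, (c²)¹⁴ = c⁷, (c²)¹⁵ = c⁹, (c²)¹⁶ = c¹¹, (c²)¹⁷ = c¹³, (c²)¹⁸ = c¹⁵, (c²)¹⁹ = c¹⁷, (c²)²⁰ = c¹⁹, (c²)²¹ = e.
So |⟨c²⟩| = ord(c²) = 21. With |G| = 42, by Lagrange [G : ⟨c²⟩] = 42/21 = 2.

Answer: 2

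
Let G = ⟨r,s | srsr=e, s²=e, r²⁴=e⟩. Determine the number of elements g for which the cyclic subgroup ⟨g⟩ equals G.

⟨g⟩ = G would require ord(g) = |G| = 48, but the maximum element order in G is 24 < 48. So G is not cyclic and no single element generates it: the count is 0.

Answer: 0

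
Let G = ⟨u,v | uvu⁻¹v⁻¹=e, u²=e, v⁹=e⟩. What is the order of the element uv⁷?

Compute successive powers until reaching e:
  (uv⁷)¹ = uv⁷, (uv⁷)² = v⁵, (uv⁷)³ = uv³, (uv⁷)⁴ = v, (uv⁷)⁵ = uv⁸, (uv⁷)⁶ = v⁶, (uv⁷)⁷ = uv⁴, (uv⁷)⁸ = v², (uv⁷)⁹ = u, (uv⁷)¹⁰ = v⁷, (uv⁷)¹¹ = uv⁵, (uv⁷)¹² = v³, (uv⁷)¹³ = uv, (uv⁷)¹⁴ = v⁸, (uv⁷)¹⁵ = uv⁶, (uv⁷)¹⁶ = v⁴, (uv⁷)¹⁷ = uv², (uv⁷)¹⁸ = e.
The smallest positive k with (uv⁷)ᵏ = e is 18.

Answer: 18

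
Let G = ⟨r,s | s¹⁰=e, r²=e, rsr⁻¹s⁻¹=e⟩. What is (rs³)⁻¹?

The order of (rs³) is 10 (smallest k with (rs³)ᵏ = e), so (rs³)⁻¹ = (rs³)⁹ = rs⁷.
Check: (rs³) · (rs⁷) → (rs³) · r = s³;   (s³) · s⁷ = e, giving e as required.

Answer: rs⁷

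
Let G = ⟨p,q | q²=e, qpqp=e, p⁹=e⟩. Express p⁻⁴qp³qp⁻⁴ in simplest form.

Multiply left to right, reducing at each step:
  (p⁵) · q = p⁵q
  (p⁵q) · p³ = p²q
  (p²q) · q = p²
  (p²) · p⁻⁴ = p⁷

Answer: p⁷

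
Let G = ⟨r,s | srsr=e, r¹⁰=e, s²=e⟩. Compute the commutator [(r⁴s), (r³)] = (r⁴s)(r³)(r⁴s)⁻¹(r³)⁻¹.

[(r⁴s), (r³)] = (r⁴s)·(r³)·(r⁴s)⁻¹·(r³)⁻¹.
  (r⁴s) · (r³) = rs
  (rs) · (r⁴s) = r⁷
  (r⁷) · (r⁷) = r⁴

Answer: r⁴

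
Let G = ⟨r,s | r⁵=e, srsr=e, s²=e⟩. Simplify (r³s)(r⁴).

Compute (r³s) · (r⁴) by multiplying left to right and reducing via the relations at each step:
  (r³s) · r⁴ = r⁴s

Answer: r⁴s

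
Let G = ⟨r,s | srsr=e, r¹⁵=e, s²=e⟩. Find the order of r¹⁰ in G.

Compute successive powers until reaching e:
  (r¹⁰)¹ = r¹⁰, (r¹⁰)² = r⁵, (r¹⁰)³ = e.
The smallest positive k with (r¹⁰)ᵏ = e is 3.

Answer: 3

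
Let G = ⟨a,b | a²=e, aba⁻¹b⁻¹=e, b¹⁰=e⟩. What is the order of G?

Enumerate words in the generators, reducing via the relations: the distinct elements are
  {a, b, e, ab, b², b³, b⁴, b⁵, b⁶, b⁷, b⁸, b⁹, ab², ab³, ab⁴, ab⁵, ab⁶, ab⁷, ab⁸, ab⁹}.
No further products give new elements, so |G| = 20.

Answer: 20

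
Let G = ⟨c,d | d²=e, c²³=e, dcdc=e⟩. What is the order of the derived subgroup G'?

G' = [G, G] is generated by all commutators. The generator-pair commutators are: [c, d] = c².
The subgroup they normally generate is {e, c, c², c³, c⁴, c⁵, c⁶, c⁷, c⁸, c⁹, c¹⁰, c¹¹, c¹², c¹³, c¹⁴, c¹⁵, c¹⁶, c¹⁷, c¹⁸, c¹⁹, c²⁰, c²¹, c²²}, of order 23.
Check: |G/G'| = 46/23 = 2 is the order of the abelianisation.

Answer: 23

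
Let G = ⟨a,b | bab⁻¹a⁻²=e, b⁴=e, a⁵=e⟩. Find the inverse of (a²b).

The order of (a²b) is 4 (smallest k with (a²b)ᵏ = e), so (a²b)⁻¹ = (a²b)³ = a⁴b³.
Check: (a²b) · (a⁴b³) → (a²b) · a⁴ = b;   b · b³ = e, giving e as required.

Answer: a⁴b³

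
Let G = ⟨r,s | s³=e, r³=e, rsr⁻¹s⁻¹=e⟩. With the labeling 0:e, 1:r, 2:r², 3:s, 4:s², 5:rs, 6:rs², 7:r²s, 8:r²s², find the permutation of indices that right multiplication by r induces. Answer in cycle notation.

(0 1 2)(3 5 7)(4 6 8)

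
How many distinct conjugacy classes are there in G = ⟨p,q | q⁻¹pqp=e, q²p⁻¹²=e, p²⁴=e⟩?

The conjugacy classes (representative and size) are:
  [e] (size 1), [p] (size 2), [p²] (size 2), [p³] (size 2), [p⁴] (size 2), [p⁵] (size 2), [p¹⁸] (size 2), [p⁷] (size 2), [p¹⁶] (size 2), [p¹⁵] (size 2), [p¹⁴] (size 2), [p¹³] (size 2), [p¹²] (size 1), [p⁶q] (size 12), [p⁵q⁻¹] (size 12).
Class equation: 1 + 2 + 2 + 2 + 2 + 2 + 2 + 2 + 2 + 2 + 2 + 2 + 1 + 12 + 12 = 48 = |G|. So G has 15 conjugacy classes.

Answer: 15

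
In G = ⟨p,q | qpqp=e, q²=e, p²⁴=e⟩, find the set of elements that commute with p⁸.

⟨p⁸⟩ ⊆ C_G(p⁸) since powers of p⁸ commute with p⁸; so |C_G(p⁸)| ≥ |⟨p⁸⟩| = 3.
By orbit–stabilizer, |C_G(p⁸)| = |G| / |conj. class of p⁸| = 48 / 2 = 24.
The 24 elements commuting with p⁸ are {e, p, p², p³, p⁴, p⁵, p⁶, p⁷, p⁸, p⁹, p¹⁰, p¹¹, p¹², p¹³, p¹⁴, p¹⁵, p¹⁶, p¹⁷, p¹⁸, p¹⁹, p²⁰, p²¹, p²², p²³}.

Answer: {e, p, p², p³, p⁴, p⁵, p⁶, p⁷, p⁸, p⁹, p¹⁰, p¹¹, p¹², p¹³, p¹⁴, p¹⁵, p¹⁶, p¹⁷, p¹⁸, p¹⁹, p²⁰, p²¹, p²², p²³}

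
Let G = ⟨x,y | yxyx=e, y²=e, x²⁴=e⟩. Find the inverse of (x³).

The order of (x³) is 8 (smallest k with (x³)ᵏ = e), so (x³)⁻¹ = (x³)⁷ = x²¹.
Check: (x³) · (x²¹) → (x³) · x²¹ = e, giving e as required.

Answer: x²¹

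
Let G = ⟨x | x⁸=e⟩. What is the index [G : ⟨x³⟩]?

First find ord(x³) by computing successive powers:
  (x³)¹ = x³, (x³)² = x⁶, (x³)³ = x, (x³)⁴ = x⁴, (x³)⁵ = x⁷, (x³)⁶ = x², (x³)⁷ = x⁵, (x³)⁸ = e.
So |⟨x³⟩| = ord(x³) = 8. With |G| = 8, by Lagrange [G : ⟨x³⟩] = 8/8 = 1.

Answer: 1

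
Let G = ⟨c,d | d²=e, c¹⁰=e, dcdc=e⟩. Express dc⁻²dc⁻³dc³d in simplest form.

Multiply left to right, reducing at each step:
  d · c⁻² = c²d
  (c²d) · d = c²
  (c²) · c⁻³ = c⁹
  (c⁹) · d = c⁹d
  (c⁹d) · c³ = c⁶d
  (c⁶d) · d = c⁶

Answer: c⁶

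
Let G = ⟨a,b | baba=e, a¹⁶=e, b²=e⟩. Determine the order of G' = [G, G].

G' = [G, G] is generated by all commutators. The generator-pair commutators are: [a, b] = a².
The subgroup they normally generate is {e, a², a⁴, a⁶, a⁸, a¹⁰, a¹², a¹⁴}, of order 8.
Check: |G/G'| = 32/8 = 4 is the order of the abelianisation.

Answer: 8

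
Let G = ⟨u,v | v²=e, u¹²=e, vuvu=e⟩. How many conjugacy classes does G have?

The conjugacy classes (representative and size) are:
  [e] (size 1), [u¹¹] (size 2), [u²] (size 2), [u⁹] (size 2), [u⁴] (size 2), [u⁵] (size 2), [u⁶] (size 1), [v] (size 6), [uv] (size 6).
Class equation: 1 + 2 + 2 + 2 + 2 + 2 + 1 + 6 + 6 = 24 = |G|. So G has 9 conjugacy classes.

Answer: 9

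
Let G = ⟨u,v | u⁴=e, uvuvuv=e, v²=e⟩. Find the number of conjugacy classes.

The conjugacy classes (representative and size) are:
  [e] (size 1), [u³] (size 6), [u²vu²v] (size 3), [uvu³] (size 6), [vu³] (size 8).
Class equation: 1 + 6 + 3 + 6 + 8 = 24 = |G|. So G has 5 conjugacy classes.

Answer: 5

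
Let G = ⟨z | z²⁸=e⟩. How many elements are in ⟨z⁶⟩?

|⟨z⁶⟩| equals the order of z⁶. Compute successive powers until reaching e:
  (z⁶)¹ = z⁶, (z⁶)² = z¹², (z⁶)³ = z¹⁸, (z⁶)⁴ = z²⁴, (z⁶)⁵ = z², (z⁶)⁶ = z⁸, (z⁶)⁷ = z¹⁴, (z⁶)⁸ = z²⁰, (z⁶)⁹ = z²⁶, (z⁶)¹⁰ = z⁴, (z⁶)¹¹ = z¹⁰, (z⁶)¹² = z¹⁶, (z⁶)¹³ = z²², (z⁶)¹⁴ = e.
The smallest positive k with (z⁶)ᵏ = e is 14, so |⟨z⁶⟩| = 14.

Answer: 14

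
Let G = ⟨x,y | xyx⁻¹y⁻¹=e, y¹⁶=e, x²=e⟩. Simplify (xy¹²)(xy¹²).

Compute (xy¹²) · (xy¹²) by multiplying left to right and reducing via the relations at each step:
  (xy¹²) · x = y¹²
  (y¹²) · y¹² = y⁸

Answer: y⁸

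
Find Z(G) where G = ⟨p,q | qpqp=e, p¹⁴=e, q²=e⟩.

An element z ∈ Z(G) iff z commutes with every generator.
For example p⁷ is central: (p⁷)·p = p⁸ = p·(p⁷); (p⁷)·q = p⁷q = q·(p⁷).
Whereas p ∉ Z(G) since p·q = pq ≠ p¹³q = q·p.
Checking each of the 28 elements this way gives Z(G) = {e, p⁷}, of order 2.

Answer: {e, p⁷}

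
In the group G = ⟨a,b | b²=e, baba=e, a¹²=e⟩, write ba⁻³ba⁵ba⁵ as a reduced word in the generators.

Multiply left to right, reducing at each step:
  b · a⁻³ = a³b
  (a³b) · b = a³
  (a³) · a⁵ = a⁸
  (a⁸) · b = a⁸b
  (a⁸b) · a⁵ = a³b

Answer: a³b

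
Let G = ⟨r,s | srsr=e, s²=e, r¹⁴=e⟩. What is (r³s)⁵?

Compute successive powers of (r³s), reducing at each step:
  (r³s)²: (r³s) · r³ = s;   s · s = e
  (r³s)³: e · r³ = r³;   (r³) · s = r³s
  (r³s)⁴: (r³s) · r³ = s;   s · s = e
  (r³s)⁵: e · r³ = r³;   (r³) · s = r³s

Answer: r³s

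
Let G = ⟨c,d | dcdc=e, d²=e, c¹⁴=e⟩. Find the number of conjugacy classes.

The conjugacy classes (representative and size) are:
  [e] (size 1), [c¹³] (size 2), [c²] (size 2), [c³] (size 2), [c¹⁰] (size 2), [c⁵] (size 2), [c⁸] (size 2), [c⁷] (size 1), [c⁶d] (size 7), [c⁹d] (size 7).
Class equation: 1 + 2 + 2 + 2 + 2 + 2 + 2 + 1 + 7 + 7 = 28 = |G|. So G has 10 conjugacy classes.

Answer: 10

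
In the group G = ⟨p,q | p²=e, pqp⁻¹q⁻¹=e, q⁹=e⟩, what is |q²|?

Compute successive powers until reaching e:
  (q²)¹ = q², (q²)² = q⁴, (q²)³ = q⁶, (q²)⁴ = q⁸, (q²)⁵ = q, (q²)⁶ = q³, (q²)⁷ = q⁵, (q²)⁸ = q⁷, (q²)⁹ = e.
The smallest positive k with (q²)ᵏ = e is 9.

Answer: 9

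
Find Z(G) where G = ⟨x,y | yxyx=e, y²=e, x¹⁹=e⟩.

An element z ∈ Z(G) iff z commutes with every generator.
For example e is central: e·x = x = x·e; e·y = y = y·e.
Whereas x ∉ Z(G) since x·y = xy ≠ x¹⁸y = y·x.
Checking each of the 38 elements this way gives Z(G) = {e}, of order 1.

Answer: {e}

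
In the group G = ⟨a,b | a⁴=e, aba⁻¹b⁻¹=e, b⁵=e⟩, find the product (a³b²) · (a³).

Compute (a³b²) · (a³) by multiplying left to right and reducing via the relations at each step:
  (a³b²) · a³ = a²b²

Answer: a²b²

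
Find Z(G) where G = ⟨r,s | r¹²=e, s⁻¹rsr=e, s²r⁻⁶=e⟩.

An element z ∈ Z(G) iff z commutes with every generator.
For example r⁶ is central: (r⁶)·r = r⁷ = r·(r⁶); (r⁶)·s = s⁻¹ = s·(r⁶).
Whereas r ∉ Z(G) since r·s = rs ≠ r⁵s⁻¹ = s·r.
Checking each of the 24 elements this way gives Z(G) = {e, r⁶}, of order 2.

Answer: {e, r⁶}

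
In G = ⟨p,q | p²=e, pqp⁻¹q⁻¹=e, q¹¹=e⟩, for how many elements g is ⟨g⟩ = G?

G is cyclic of order 22. An element generates G iff its order is 22, and a cyclic group of order 22 has exactly φ(22) = 10 such elements.

Answer: 10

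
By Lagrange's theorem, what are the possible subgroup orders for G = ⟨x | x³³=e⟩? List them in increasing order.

|G| = 33 = 3 · 11. By Lagrange's theorem the order of any subgroup divides 33; the divisors of 33 are 1, 3, 11, 33.

Answer: 1, 3, 11, 33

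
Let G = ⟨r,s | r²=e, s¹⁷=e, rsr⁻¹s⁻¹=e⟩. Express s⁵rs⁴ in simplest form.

Multiply left to right, reducing at each step:
  (s⁵) · r = rs⁵
  (rs⁵) · s⁴ = rs⁹

Answer: rs⁹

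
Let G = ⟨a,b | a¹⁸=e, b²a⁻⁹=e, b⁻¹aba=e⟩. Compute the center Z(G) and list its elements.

An element z ∈ Z(G) iff z commutes with every generator.
For example a⁹ is central: (a⁹)·a = a¹⁰ = a·(a⁹); (a⁹)·b = b⁻¹ = b·(a⁹).
Whereas a ∉ Z(G) since a·b = ab ≠ a⁸b⁻¹ = b·a.
Checking each of the 36 elements this way gives Z(G) = {e, a⁹}, of order 2.

Answer: {e, a⁹}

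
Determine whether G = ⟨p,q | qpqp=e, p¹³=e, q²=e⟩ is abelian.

p·q = pq but q·p = p¹²q, so p·q ≠ q·p and G is not abelian.

Answer: No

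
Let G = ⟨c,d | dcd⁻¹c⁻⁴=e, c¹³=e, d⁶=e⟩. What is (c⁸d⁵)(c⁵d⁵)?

Compute (c⁸d⁵) · (c⁵d⁵) by multiplying left to right and reducing via the relations at each step:
  (c⁸d⁵) · c⁵ = c⁶d⁵
  (c⁶d⁵) · d⁵ = c⁶d⁴

Answer: c⁶d⁴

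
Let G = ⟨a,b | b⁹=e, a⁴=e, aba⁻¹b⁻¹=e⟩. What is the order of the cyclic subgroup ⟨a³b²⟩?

|⟨a³b²⟩| equals the order of a³b². Compute successive powers until reaching e:
  (a³b²)¹ = a³b², (a³b²)² = a²b⁴, (a³b²)³ = ab⁶, (a³b²)⁴ = b⁸, (a³b²)⁵ = a³b, (a³b²)⁶ = a²b³, (a³b²)⁷ = ab⁵, (a³b²)⁸ = b⁷, (a³b²)⁹ = a³, (a³b²)¹⁰ = a²b², (a³b²)¹¹ = ab⁴, (a³b²)¹² = b⁶, (a³b²)¹³ = a³b⁸, (a³b²)¹⁴ = a²b, (a³b²)¹⁵ = ab³, (a³b²)¹⁶ = b⁵, (a³b²)¹⁷ = a³b⁷, (a³b²)¹⁸ = a², (a³b²)¹⁹ = ab², (a³b²)²⁰ = b⁴, (a³b²)²¹ = a³b⁶, (a³b²)²² = a²b⁸, (a³b²)²³ = ab, (a³b²)²⁴ = b³, (a³b²)²⁵ = a³b⁵, (a³b²)²⁶ = a²b⁷, (a³b²)²⁷ = a, (a³b²)²⁸ = b², (a³b²)²⁹ = a³b⁴, (a³b²)³⁰ = a²b⁶, (a³b²)³¹ = ab⁸, (a³b²)³² = b, (a³b²)³³ = a³b³, (a³b²)³⁴ = a²b⁵, (a³b²)³⁵ = ab⁷, (a³b²)³⁶ = e.
The smallest positive k with (a³b²)ᵏ = e is 36, so |⟨a³b²⟩| = 36.

Answer: 36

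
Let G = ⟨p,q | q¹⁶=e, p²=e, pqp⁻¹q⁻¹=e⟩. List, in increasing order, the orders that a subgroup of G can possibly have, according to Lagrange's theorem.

|G| = 32 = 2⁵. By Lagrange's theorem the order of any subgroup divides 32; the divisors of 32 are 1, 2, 4, 8, 16, 32.

Answer: 1, 2, 4, 8, 16, 32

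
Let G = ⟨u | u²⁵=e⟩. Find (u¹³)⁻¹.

The order of (u¹³) is 25 (smallest k with (u¹³)ᵏ = e), so (u¹³)⁻¹ = (u¹³)²⁴ = u¹².
Check: (u¹³) · (u¹²) → (u¹³) · u¹² = e, giving e as required.

Answer: u¹²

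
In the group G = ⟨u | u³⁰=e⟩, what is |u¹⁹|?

Compute successive powers until reaching e:
  (u¹⁹)¹ = u¹⁹, (u¹⁹)² = u⁸, (u¹⁹)³ = u²⁷, (u¹⁹)⁴ = u¹⁶, (u¹⁹)⁵ = u⁵, (u¹⁹)⁶ = u²⁴, (u¹⁹)⁷ = u¹³, (u¹⁹)⁸ = u², (u¹⁹)⁹ = u²¹, (u¹⁹)¹⁰ = u¹⁰, (u¹⁹)¹¹ = u²⁹, (u¹⁹)¹² = u¹⁸, (u¹⁹)¹³ = u⁷, (u¹⁹)¹⁴ = u²⁶, (u¹⁹)¹⁵ = u¹⁵, (u¹⁹)¹⁶ = u⁴, (u¹⁹)¹⁷ = u²³, (u¹⁹)¹⁸ = u¹², (u¹⁹)¹⁹ = u, (u¹⁹)²⁰ = u²⁰, (u¹⁹)²¹ = u⁹, (u¹⁹)²² = u²⁸, (u¹⁹)²³ = u¹⁷, (u¹⁹)²⁴ = u⁶, (u¹⁹)²⁵ = u²⁵, (u¹⁹)²⁶ = u¹⁴, (u¹⁹)²⁷ = u³, (u¹⁹)²⁸ = u²², (u¹⁹)²⁹ = u¹¹, (u¹⁹)³⁰ = e.
The smallest positive k with (u¹⁹)ᵏ = e is 30.

Answer: 30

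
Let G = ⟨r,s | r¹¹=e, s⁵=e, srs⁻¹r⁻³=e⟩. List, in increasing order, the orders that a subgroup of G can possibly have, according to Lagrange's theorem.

|G| = 55 = 5 · 11. By Lagrange's theorem the order of any subgroup divides 55; the divisors of 55 are 1, 5, 11, 55.

Answer: 1, 5, 11, 55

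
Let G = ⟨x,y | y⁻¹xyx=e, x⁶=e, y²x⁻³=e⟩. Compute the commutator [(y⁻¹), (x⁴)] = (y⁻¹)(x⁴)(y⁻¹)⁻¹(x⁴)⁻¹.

[(y⁻¹), (x⁴)] = (y⁻¹)·(x⁴)·(y⁻¹)⁻¹·(x⁴)⁻¹.
  (y⁻¹) · (x⁴) = x²y⁻¹
  (x²y⁻¹) · y = x²
  (x²) · (x²) = x⁴

Answer: x⁴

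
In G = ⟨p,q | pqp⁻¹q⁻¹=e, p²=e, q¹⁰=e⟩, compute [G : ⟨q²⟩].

First find ord(q²) by computing successive powers:
  (q²)¹ = q², (q²)² = q⁴, (q²)³ = q⁶, (q²)⁴ = q⁸, (q²)⁵ = e.
So |⟨q²⟩| = ord(q²) = 5. With |G| = 20, by Lagrange [G : ⟨q²⟩] = 20/5 = 4.

Answer: 4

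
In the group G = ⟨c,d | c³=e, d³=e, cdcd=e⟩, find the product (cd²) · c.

Compute (cd²) · c by multiplying left to right and reducing via the relations at each step:
  (cd²) · c = cd²c

Answer: cd²c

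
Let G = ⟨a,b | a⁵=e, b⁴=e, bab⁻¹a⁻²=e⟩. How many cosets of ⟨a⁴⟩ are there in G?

First find ord(a⁴) by computing successive powers:
  (a⁴)¹ = a⁴, (a⁴)² = a³, (a⁴)³ = a², (a⁴)⁴ = a, (a⁴)⁵ = e.
So |⟨a⁴⟩| = ord(a⁴) = 5. With |G| = 20, by Lagrange [G : ⟨a⁴⟩] = 20/5 = 4.

Answer: 4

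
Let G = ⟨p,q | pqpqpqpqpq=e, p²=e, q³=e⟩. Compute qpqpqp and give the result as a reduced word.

Multiply left to right, reducing at each step:
  q · p = qp
  (qp) · q = qpq
  (qpq) · p = qpqp
  (qpqp) · q = pq²pq²p
  (pq²pq²p) · p = pq²pq²

Answer: pq²pq²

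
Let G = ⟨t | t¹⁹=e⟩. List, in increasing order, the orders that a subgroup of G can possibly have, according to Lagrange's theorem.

|G| = 19 = 19. By Lagrange's theorem the order of any subgroup divides 19; the divisors of 19 are 1, 19.

Answer: 1, 19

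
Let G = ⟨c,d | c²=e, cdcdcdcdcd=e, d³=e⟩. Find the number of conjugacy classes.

The conjugacy classes (representative and size) are:
  [e] (size 1), [cdcd²cdcd²c] (size 15), [dcdcd²c] (size 20), [cd²cd²c] (size 12), [d²cdcd²] (size 12).
Class equation: 1 + 15 + 20 + 12 + 12 = 60 = |G|. So G has 5 conjugacy classes.

Answer: 5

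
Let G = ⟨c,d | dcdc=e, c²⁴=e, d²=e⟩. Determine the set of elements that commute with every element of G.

An element z ∈ Z(G) iff z commutes with every generator.
For example c¹² is central: (c¹²)·c = c¹³ = c·(c¹²); (c¹²)·d = c¹²d = d·(c¹²).
Whereas c ∉ Z(G) since c·d = cd ≠ c²³d = d·c.
Checking each of the 48 elements this way gives Z(G) = {e, c¹²}, of order 2.

Answer: {e, c¹²}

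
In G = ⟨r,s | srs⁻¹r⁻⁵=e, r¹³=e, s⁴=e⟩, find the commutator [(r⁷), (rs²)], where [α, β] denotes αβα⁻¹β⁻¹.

[(r⁷), (rs²)] = (r⁷)·(rs²)·(r⁷)⁻¹·(rs²)⁻¹.
  (r⁷) · (rs²) = r⁸s²
  (r⁸s²) · (r⁶) = r²s²
  (r²s²) · (rs²) = r

Answer: r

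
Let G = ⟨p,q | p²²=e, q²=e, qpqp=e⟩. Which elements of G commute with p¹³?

⟨p¹³⟩ ⊆ C_G(p¹³) since powers of p¹³ commute with p¹³; so |C_G(p¹³)| ≥ |⟨p¹³⟩| = 22.
By orbit–stabilizer, |C_G(p¹³)| = |G| / |conj. class of p¹³| = 44 / 2 = 22.
The 22 elements commuting with p¹³ are {e, p, p², p³, p⁴, p⁵, p⁶, p⁷, p⁸, p⁹, p¹⁰, p¹¹, p¹², p¹³, p¹⁴, p¹⁵, p¹⁶, p¹⁷, p¹⁸, p¹⁹, p²⁰, p²¹}.

Answer: {e, p, p², p³, p⁴, p⁵, p⁶, p⁷, p⁸, p⁹, p¹⁰, p¹¹, p¹², p¹³, p¹⁴, p¹⁵, p¹⁶, p¹⁷, p¹⁸, p¹⁹, p²⁰, p²¹}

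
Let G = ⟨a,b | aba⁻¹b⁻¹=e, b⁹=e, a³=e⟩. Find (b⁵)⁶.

Compute successive powers of (b⁵), reducing at each step:
  (b⁵)²: (b⁵) · b⁵ = b
  (b⁵)³: b · b⁵ = b⁶
  (b⁵)⁴: (b⁶) · b⁵ = b²
  (b⁵)⁵: (b²) · b⁵ = b⁷
  (b⁵)⁶: (b⁷) · b⁵ = b³

Answer: b³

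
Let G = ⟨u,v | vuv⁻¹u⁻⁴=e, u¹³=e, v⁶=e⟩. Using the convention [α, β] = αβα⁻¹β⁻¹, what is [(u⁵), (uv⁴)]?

[(u⁵), (uv⁴)] = (u⁵)·(uv⁴)·(u⁵)⁻¹·(uv⁴)⁻¹.
  (u⁵) · (uv⁴) = u⁶v⁴
  (u⁶v⁴) · (u⁸) = v⁴
  (v⁴) · (u¹⁰v²) = u¹²

Answer: u¹²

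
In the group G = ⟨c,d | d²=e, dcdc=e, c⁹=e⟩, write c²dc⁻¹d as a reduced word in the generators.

Multiply left to right, reducing at each step:
  (c²) · d = c²d
  (c²d) · c⁻¹ = c³d
  (c³d) · d = c³

Answer: c³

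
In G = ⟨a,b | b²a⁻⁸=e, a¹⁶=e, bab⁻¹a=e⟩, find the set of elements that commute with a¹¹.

⟨a¹¹⟩ ⊆ C_G(a¹¹) since powers of a¹¹ commute with a¹¹; so |C_G(a¹¹)| ≥ |⟨a¹¹⟩| = 16.
By orbit–stabilizer, |C_G(a¹¹)| = |G| / |conj. class of a¹¹| = 32 / 2 = 16.
The 16 elements commuting with a¹¹ are {e, a, a², a³, a⁴, a⁵, a⁶, a⁷, a⁸, a⁹, a¹⁰, a¹¹, a¹², a¹³, a¹⁴, a¹⁵}.

Answer: {e, a, a², a³, a⁴, a⁵, a⁶, a⁷, a⁸, a⁹, a¹⁰, a¹¹, a¹², a¹³, a¹⁴, a¹⁵}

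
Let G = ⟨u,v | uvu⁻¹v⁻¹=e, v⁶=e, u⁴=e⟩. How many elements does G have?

Enumerate words in the generators, reducing via the relations: the distinct elements are
  {e, u, v, uv, u², u³, v², v³, v⁴, v⁵, uv², uv³, uv⁴, uv⁵, u²v, u³v, u²v², u²v³, u²v⁴, u²v⁵, u³v², u³v³, u³v⁴, u³v⁵}.
No further products give new elements, so |G| = 24.

Answer: 24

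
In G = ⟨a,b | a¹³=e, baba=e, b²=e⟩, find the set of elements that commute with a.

⟨a⟩ ⊆ C_G(a) since powers of a commute with a; so |C_G(a)| ≥ |⟨a⟩| = 13.
By orbit–stabilizer, |C_G(a)| = |G| / |conj. class of a| = 26 / 2 = 13.
The 13 elements commuting with a are {e, a, a², a³, a⁴, a⁵, a⁶, a⁷, a⁸, a⁹, a¹⁰, a¹¹, a¹²}.

Answer: {e, a, a², a³, a⁴, a⁵, a⁶, a⁷, a⁸, a⁹, a¹⁰, a¹¹, a¹²}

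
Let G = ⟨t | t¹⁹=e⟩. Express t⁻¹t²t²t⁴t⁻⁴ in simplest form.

Multiply left to right, reducing at each step:
  (t¹⁸) · t² = t
  t · t² = t³
  (t³) · t⁴ = t⁷
  (t⁷) · t⁻⁴ = t³

Answer: t³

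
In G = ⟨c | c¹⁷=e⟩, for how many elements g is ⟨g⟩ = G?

G is cyclic of order 17. An element generates G iff its order is 17, and a cyclic group of order 17 has exactly φ(17) = 16 such elements.

Answer: 16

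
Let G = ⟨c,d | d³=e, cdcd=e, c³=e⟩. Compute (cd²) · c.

Compute (cd²) · c by multiplying left to right and reducing via the relations at each step:
  (cd²) · c = cd²c

Answer: cd²c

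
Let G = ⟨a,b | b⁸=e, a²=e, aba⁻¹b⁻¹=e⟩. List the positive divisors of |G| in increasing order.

|G| = 16 = 2⁴. By Lagrange's theorem the order of any subgroup divides 16; the divisors of 16 are 1, 2, 4, 8, 16.

Answer: 1, 2, 4, 8, 16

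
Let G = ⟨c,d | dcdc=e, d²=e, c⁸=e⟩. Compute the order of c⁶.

Compute successive powers until reaching e:
  (c⁶)¹ = c⁶, (c⁶)² = c⁴, (c⁶)³ = c², (c⁶)⁴ = e.
The smallest positive k with (c⁶)ᵏ = e is 4.

Answer: 4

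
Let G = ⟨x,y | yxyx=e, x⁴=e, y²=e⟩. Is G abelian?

x·y = xy but y·x = x³y, so x·y ≠ y·x and G is not abelian.

Answer: No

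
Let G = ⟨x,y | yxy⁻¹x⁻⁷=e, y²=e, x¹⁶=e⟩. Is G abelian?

x·y = xy but y·x = x⁷y, so x·y ≠ y·x and G is not abelian.

Answer: No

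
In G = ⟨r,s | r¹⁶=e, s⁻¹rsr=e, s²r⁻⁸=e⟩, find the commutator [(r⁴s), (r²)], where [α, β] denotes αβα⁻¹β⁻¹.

[(r⁴s), (r²)] = (r⁴s)·(r²)·(r⁴s)⁻¹·(r²)⁻¹.
  (r⁴s) · (r²) = r²s
  (r²s) · (r⁴s⁻¹) = r¹⁴
  (r¹⁴) · (r¹⁴) = r¹²

Answer: r¹²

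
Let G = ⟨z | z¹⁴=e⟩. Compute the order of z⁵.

Compute successive powers until reaching e:
  (z⁵)¹ = z⁵, (z⁵)² = z¹⁰, (z⁵)³ = z, (z⁵)⁴ = z⁶, (z⁵)⁵ = z¹¹, (z⁵)⁶ = z², (z⁵)⁷ = z⁷, (z⁵)⁸ = z¹², (z⁵)⁹ = z³, (z⁵)¹⁰ = z⁸, (z⁵)¹¹ = z¹³, (z⁵)¹² = z⁴, (z⁵)¹³ = z⁹, (z⁵)¹⁴ = e.
The smallest positive k with (z⁵)ᵏ = e is 14.

Answer: 14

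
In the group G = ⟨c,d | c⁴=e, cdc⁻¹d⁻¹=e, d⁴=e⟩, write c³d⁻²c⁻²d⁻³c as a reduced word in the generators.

Multiply left to right, reducing at each step:
  (c³) · d⁻² = c³d²
  (c³d²) · c⁻² = cd²
  (cd²) · d⁻³ = cd³
  (cd³) · c = c²d³

Answer: c²d³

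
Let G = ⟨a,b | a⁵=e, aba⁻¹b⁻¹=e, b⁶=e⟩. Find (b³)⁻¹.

The order of (b³) is 2 (smallest k with (b³)ᵏ = e), so (b³)⁻¹ = (b³)¹ = b³.
Check: (b³) · (b³) → (b³) · b³ = e, giving e as required.

Answer: b³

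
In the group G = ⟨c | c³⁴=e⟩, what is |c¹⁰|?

Compute successive powers until reaching e:
  (c¹⁰)¹ = c¹⁰, (c¹⁰)² = c²⁰, (c¹⁰)³ = c³⁰, (c¹⁰)⁴ = c⁶, (c¹⁰)⁵ = c¹⁶, (c¹⁰)⁶ = c²⁶, (c¹⁰)⁷ = c², (c¹⁰)⁸ = c¹², (c¹⁰)⁹ = c²², (c¹⁰)¹⁰ = c³², (c¹⁰)¹¹ = c⁸, (c¹⁰)¹² = c¹⁸, (c¹⁰)¹³ = c²⁸, (c¹⁰)¹⁴ = c⁴, (c¹⁰)¹⁵ = c¹⁴, (c¹⁰)¹⁶ = c²⁴, (c¹⁰)¹⁷ = e.
The smallest positive k with (c¹⁰)ᵏ = e is 17.

Answer: 17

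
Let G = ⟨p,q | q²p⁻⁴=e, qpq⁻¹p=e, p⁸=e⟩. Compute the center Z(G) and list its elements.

An element z ∈ Z(G) iff z commutes with every generator.
For example p⁴ is central: (p⁴)·p = p⁵ = p·(p⁴); (p⁴)·q = q⁻¹ = q·(p⁴).
Whereas p ∉ Z(G) since p·q = pq ≠ p³q⁻¹ = q·p.
Checking each of the 16 elements this way gives Z(G) = {e, p⁴}, of order 2.

Answer: {e, p⁴}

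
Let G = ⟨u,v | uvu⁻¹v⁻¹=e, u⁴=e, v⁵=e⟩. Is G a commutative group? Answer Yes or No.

Each pair of generators commutes: u·v = uv = v·u. Since the generators pairwise commute, every element of G commutes with every other, so G is abelian.

Answer: Yes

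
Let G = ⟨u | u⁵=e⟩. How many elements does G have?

G is generated by a single element, so G is cyclic. The relator gives u⁵ = e and no smaller power is forced to be e, so the 5 powers {e, u, u², u³, u⁴} are distinct. Hence |G| = 5.

Answer: 5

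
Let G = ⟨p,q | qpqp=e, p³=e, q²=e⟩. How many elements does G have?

Enumerate words in the generators, reducing via the relations: the distinct elements are
  {e, p, q, pq, p², p²q}.
No further products give new elements, so |G| = 6.

Answer: 6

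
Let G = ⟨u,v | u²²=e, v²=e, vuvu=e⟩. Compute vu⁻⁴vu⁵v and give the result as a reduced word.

Multiply left to right, reducing at each step:
  v · u⁻⁴ = u⁴v
  (u⁴v) · v = u⁴
  (u⁴) · u⁵ = u⁹
  (u⁹) · v = u⁹v

Answer: u⁹v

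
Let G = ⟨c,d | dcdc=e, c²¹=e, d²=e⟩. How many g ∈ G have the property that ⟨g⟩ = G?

⟨g⟩ = G would require ord(g) = |G| = 42, but the maximum element order in G is 21 < 42. So G is not cyclic and no single element generates it: the count is 0.

Answer: 0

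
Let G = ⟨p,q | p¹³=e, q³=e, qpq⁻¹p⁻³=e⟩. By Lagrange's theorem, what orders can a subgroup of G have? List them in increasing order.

|G| = 39 = 3 · 13. By Lagrange's theorem the order of any subgroup divides 39; the divisors of 39 are 1, 3, 13, 39.

Answer: 1, 3, 13, 39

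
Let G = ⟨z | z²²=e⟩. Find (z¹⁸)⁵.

Compute successive powers of (z¹⁸), reducing at each step:
  (z¹⁸)²: (z¹⁸) · z¹⁸ = z¹⁴
  (z¹⁸)³: (z¹⁴) · z¹⁸ = z¹⁰
  (z¹⁸)⁴: (z¹⁰) · z¹⁸ = z⁶
  (z¹⁸)⁵: (z⁶) · z¹⁸ = z²

Answer: z²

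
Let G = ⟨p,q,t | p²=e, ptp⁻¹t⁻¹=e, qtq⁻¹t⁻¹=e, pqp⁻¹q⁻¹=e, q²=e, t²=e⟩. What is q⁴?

Compute successive powers of q, reducing at each step:
  q²: q · q = e
  q³: e · q = q
  q⁴: q · q = e

Answer: e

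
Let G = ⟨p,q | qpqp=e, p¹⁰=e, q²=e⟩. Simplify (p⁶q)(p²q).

Compute (p⁶q) · (p²q) by multiplying left to right and reducing via the relations at each step:
  (p⁶q) · p² = p⁴q
  (p⁴q) · q = p⁴

Answer: p⁴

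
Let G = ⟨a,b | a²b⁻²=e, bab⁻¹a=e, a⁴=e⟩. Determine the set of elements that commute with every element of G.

An element z ∈ Z(G) iff z commutes with every generator.
For example a² is central: (a²)·a = a³ = a·(a²); (a²)·b = b⁻¹ = b·(a²).
Whereas a ∉ Z(G) since a·b = ab ≠ ab⁻¹ = b·a.
Checking each of the 8 elements this way gives Z(G) = {e, a²}, of order 2.

Answer: {e, a²}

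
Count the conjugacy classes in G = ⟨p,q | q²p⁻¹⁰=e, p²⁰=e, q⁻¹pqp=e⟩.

The conjugacy classes (representative and size) are:
  [e] (size 1), [p] (size 2), [p²] (size 2), [p³] (size 2), [p⁴] (size 2), [p⁵] (size 2), [p¹⁴] (size 2), [p⁷] (size 2), [p⁸] (size 2), [p¹¹] (size 2), [p¹⁰] (size 1), [p²q⁻¹] (size 10), [p⁹q] (size 10).
Class equation: 1 + 2 + 2 + 2 + 2 + 2 + 2 + 2 + 2 + 2 + 1 + 10 + 10 = 40 = |G|. So G has 13 conjugacy classes.

Answer: 13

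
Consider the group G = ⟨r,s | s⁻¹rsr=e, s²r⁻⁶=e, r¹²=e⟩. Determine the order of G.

Enumerate words in the generators, reducing via the relations: the distinct elements are
  {e, r, s, rs, r², r³, r⁴, r⁵, r⁶, r⁷, r⁸, r⁹, r²s, r³s, r¹¹, r¹⁰, r⁴s, r⁵s, s⁻¹, rs⁻¹, r²s⁻¹, r³s⁻¹, r⁴s⁻¹, r⁵s⁻¹}.
No further products give new elements, so |G| = 24.

Answer: 24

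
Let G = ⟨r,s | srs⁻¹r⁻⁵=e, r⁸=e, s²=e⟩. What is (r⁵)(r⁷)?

Compute (r⁵) · (r⁷) by multiplying left to right and reducing via the relations at each step:
  (r⁵) · r⁷ = r⁴

Answer: r⁴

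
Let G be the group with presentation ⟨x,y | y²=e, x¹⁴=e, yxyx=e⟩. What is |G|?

Enumerate words in the generators, reducing via the relations: the distinct elements are
  {e, x, y, xy, x², x³, x⁴, x⁵, x⁶, x⁷, x⁸, x⁹, x²y, x³y, x¹², x¹³, x¹¹, x¹⁰, x⁴y, x⁵y, x⁶y, x⁷y, x⁸y, x⁹y, x¹²y, x¹³y, x¹¹y, x¹⁰y}.
No further products give new elements, so |G| = 28.

Answer: 28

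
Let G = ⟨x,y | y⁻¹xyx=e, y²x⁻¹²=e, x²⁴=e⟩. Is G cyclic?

Every cyclic group is abelian. But x·y = xy while y·x = x¹¹y⁻¹, so x·y ≠ y·x and G is not abelian. Hence G is not cyclic.

Answer: No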